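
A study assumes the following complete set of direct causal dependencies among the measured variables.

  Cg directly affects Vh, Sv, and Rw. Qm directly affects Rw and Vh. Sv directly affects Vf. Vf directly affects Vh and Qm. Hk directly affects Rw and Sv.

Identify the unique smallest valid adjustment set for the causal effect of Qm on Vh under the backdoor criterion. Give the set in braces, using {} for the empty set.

{Vf}

Variables eligible for adjustment (non-descendants of Qm, excluding Qm and Vh): {Cg, Hk, Sv, Vf}.
Backdoor paths from Qm to Vh:
  P1: Qm <- Vf <- Sv <- Cg -> Vh
  P2: Qm <- Vf <- Sv <- Hk -> Rw <- Cg -> Vh
  P3: Qm <- Vf -> Vh
The empty set is not sufficient: P1 (Qm <- Vf <- Sv <- Cg -> Vh) has no collider blocking it and no conditioned non-collider, so it is open.
Try {Vf}:
  P1: blocked at chain node Vf ∈ conditioning set.
  P2: blocked at chain node Vf ∈ conditioning set.
  P3: blocked at fork node Vf ∈ conditioning set.
{Vf} contains no descendant of Qm and blocks every backdoor path.
No other singleton works — e.g. {Cg} leaves P3 open — so {Vf} is the unique smallest valid adjustment set.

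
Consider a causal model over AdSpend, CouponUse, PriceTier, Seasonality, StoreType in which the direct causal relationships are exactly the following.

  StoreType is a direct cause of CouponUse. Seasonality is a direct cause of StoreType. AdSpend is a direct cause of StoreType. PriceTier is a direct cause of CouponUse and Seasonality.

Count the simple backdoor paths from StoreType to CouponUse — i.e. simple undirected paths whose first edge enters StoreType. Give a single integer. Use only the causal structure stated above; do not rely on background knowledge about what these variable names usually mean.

A backdoor path from StoreType to CouponUse is any simple undirected path whose first edge points into StoreType (i.e. leaves StoreType via a parent).
Parents of StoreType: {AdSpend, Seasonality}.
Enumerating:
  P1: StoreType <- Seasonality <- PriceTier -> CouponUse
That exhausts the simple backdoor paths. Count: 1.

1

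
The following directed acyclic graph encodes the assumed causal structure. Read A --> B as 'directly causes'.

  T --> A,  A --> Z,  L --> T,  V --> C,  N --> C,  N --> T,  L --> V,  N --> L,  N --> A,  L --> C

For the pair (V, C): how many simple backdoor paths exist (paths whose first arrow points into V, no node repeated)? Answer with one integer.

4

A backdoor path from V to C is any simple undirected path whose first edge points into V (i.e. leaves V via a parent).
Parents of V: {L}.
Enumerating:
  P1: V <- L <- N -> C
  P2: V <- L -> T <- N -> C
  P3: V <- L -> T -> A <- N -> C
  P4: V <- L -> C
That exhausts the simple backdoor paths. Count: 4.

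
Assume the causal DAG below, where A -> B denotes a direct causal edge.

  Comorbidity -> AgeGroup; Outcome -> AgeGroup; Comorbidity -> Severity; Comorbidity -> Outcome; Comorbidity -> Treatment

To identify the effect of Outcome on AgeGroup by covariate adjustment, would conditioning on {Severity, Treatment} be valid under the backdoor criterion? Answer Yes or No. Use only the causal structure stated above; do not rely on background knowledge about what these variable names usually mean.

No

Backdoor paths from Outcome to AgeGroup (paths whose first edge points into Outcome):
  P1: Outcome <- Comorbidity -> AgeGroup
Condition 1 (no descendant of Outcome in the set): holds — descendants of Outcome are {AgeGroup}; none are in {Severity, Treatment}.
Condition 2 (every backdoor path blocked by {Severity, Treatment}):
  P1: open — no interior node is in the conditioning set.
{Severity, Treatment} does not satisfy the backdoor criterion.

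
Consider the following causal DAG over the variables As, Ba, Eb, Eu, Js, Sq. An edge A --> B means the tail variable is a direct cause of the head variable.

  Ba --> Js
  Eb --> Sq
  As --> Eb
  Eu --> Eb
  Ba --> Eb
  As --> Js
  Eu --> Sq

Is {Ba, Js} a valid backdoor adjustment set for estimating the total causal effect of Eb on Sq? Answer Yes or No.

Backdoor paths from Eb to Sq (paths whose first edge points into Eb):
  P1: Eb <- Eu -> Sq
Condition 1 (no descendant of Eb in the set): holds — descendants of Eb are {Sq}; none are in {Ba, Js}.
Condition 2 (every backdoor path blocked by {Ba, Js}):
  P1: open — no interior node is in the conditioning set.
{Ba, Js} does not satisfy the backdoor criterion.

No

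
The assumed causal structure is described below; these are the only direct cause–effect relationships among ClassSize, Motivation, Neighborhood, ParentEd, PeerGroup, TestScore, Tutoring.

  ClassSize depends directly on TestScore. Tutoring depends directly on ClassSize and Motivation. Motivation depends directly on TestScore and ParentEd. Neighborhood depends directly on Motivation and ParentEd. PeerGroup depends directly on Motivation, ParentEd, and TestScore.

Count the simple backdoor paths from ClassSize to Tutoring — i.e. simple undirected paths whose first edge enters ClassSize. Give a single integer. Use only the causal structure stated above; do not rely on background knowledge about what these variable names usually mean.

4

A backdoor path from ClassSize to Tutoring is any simple undirected path whose first edge points into ClassSize (i.e. leaves ClassSize via a parent).
Parents of ClassSize: {TestScore}.
Enumerating:
  P1: ClassSize <- TestScore -> Motivation -> Tutoring
  P2: ClassSize <- TestScore -> PeerGroup <- ParentEd -> Motivation -> Tutoring
  P3: ClassSize <- TestScore -> PeerGroup <- ParentEd -> Neighborhood <- Motivation -> Tutoring
  P4: ClassSize <- TestScore -> PeerGroup <- Motivation -> Tutoring
That exhausts the simple backdoor paths. Count: 4.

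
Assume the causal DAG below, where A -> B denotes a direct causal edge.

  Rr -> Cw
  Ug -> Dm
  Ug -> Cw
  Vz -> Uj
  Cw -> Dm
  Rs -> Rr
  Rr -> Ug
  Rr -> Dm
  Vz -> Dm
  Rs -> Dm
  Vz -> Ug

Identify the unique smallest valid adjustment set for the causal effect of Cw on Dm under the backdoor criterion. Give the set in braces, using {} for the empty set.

{Rr, Ug}

Variables eligible for adjustment (non-descendants of Cw, excluding Cw and Dm): {Rr, Rs, Ug, Uj, Vz}.
Backdoor paths from Cw to Dm:
  P1: Cw <- Rr <- Rs -> Dm
  P2: Cw <- Rr -> Ug <- Vz -> Dm
  P3: Cw <- Rr -> Ug -> Dm
  P4: Cw <- Rr -> Dm
  P5: Cw <- Ug <- Rr <- Rs -> Dm
  P6: Cw <- Ug <- Rr -> Dm
  P7: Cw <- Ug <- Vz -> Dm
  P8: Cw <- Ug -> Dm
The empty set is not sufficient: P1 (Cw <- Rr <- Rs -> Dm) has no collider blocking it and no conditioned non-collider, so it is open.
Try {Rr, Ug}:
  P1: blocked at chain node Rr ∈ conditioning set.
  P2: blocked at fork node Rr ∈ conditioning set.
  P3: blocked at fork node Rr ∈ conditioning set.
  P4: blocked at fork node Rr ∈ conditioning set.
  P5: blocked at chain node Ug ∈ conditioning set.
  P6: blocked at chain node Ug ∈ conditioning set.
  P7: blocked at chain node Ug ∈ conditioning set.
  P8: blocked at fork node Ug ∈ conditioning set.
{Rr, Ug} contains no descendant of Cw and blocks every backdoor path.
Every element of {Rr, Ug} is needed (dropping Rr leaves P1 open; dropping Ug leaves P7 open), so no proper subset is valid.
Among all size-2 subsets of the eligible variables, only {Rr, Ug} blocks every backdoor path, so it is the unique smallest valid adjustment set.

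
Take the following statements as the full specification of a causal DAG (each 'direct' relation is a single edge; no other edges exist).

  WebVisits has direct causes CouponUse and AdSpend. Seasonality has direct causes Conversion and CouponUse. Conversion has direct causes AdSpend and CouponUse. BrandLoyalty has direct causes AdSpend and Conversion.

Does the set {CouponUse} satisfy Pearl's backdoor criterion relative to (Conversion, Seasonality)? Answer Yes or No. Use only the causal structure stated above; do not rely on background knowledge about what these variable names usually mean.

Backdoor paths from Conversion to Seasonality (paths whose first edge points into Conversion):
  P1: Conversion <- CouponUse -> Seasonality
  P2: Conversion <- AdSpend -> WebVisits <- CouponUse -> Seasonality
Condition 1 (no descendant of Conversion in the set): holds — descendants of Conversion are {BrandLoyalty, Seasonality}; none are in {CouponUse}.
Condition 2 (every backdoor path blocked by {CouponUse}):
  P1: blocked at fork node CouponUse ∈ conditioning set.
  P2: blocked at collider WebVisits (neither it nor any descendant is in the conditioning set).
{CouponUse} satisfies the backdoor criterion.

Yes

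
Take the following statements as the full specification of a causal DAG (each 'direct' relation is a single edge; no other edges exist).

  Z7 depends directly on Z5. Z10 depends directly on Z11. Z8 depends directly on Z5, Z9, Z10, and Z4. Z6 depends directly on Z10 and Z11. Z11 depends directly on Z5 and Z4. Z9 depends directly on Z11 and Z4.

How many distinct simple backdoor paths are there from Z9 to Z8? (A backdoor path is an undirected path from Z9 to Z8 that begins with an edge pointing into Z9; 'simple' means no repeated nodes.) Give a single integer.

8

A backdoor path from Z9 to Z8 is any simple undirected path whose first edge points into Z9 (i.e. leaves Z9 via a parent).
Parents of Z9: {Z11, Z4}.
Enumerating:
  P1: Z9 <- Z4 -> Z11 <- Z5 -> Z8
  P2: Z9 <- Z4 -> Z11 -> Z10 -> Z8
  P3: Z9 <- Z4 -> Z11 -> Z6 <- Z10 -> Z8
  P4: Z9 <- Z4 -> Z8
  P5: Z9 <- Z11 <- Z4 -> Z8
  P6: Z9 <- Z11 <- Z5 -> Z8
  P7: Z9 <- Z11 -> Z10 -> Z8
  P8: Z9 <- Z11 -> Z6 <- Z10 -> Z8
That exhausts the simple backdoor paths. Count: 8.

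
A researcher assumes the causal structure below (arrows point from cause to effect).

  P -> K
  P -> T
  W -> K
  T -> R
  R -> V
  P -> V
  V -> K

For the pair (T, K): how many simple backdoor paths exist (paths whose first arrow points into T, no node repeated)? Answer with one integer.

2

A backdoor path from T to K is any simple undirected path whose first edge points into T (i.e. leaves T via a parent).
Parents of T: {P}.
Enumerating:
  P1: T <- P -> V -> K
  P2: T <- P -> K
That exhausts the simple backdoor paths. Count: 2.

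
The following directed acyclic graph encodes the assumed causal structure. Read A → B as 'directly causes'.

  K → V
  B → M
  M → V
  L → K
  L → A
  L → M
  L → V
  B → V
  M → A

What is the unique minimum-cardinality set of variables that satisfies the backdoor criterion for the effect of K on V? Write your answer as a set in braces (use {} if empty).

{L}

Variables eligible for adjustment (non-descendants of K, excluding K and V): {A, B, L, M}.
Backdoor paths from K to V:
  P1: K <- L -> M <- B -> V
  P2: K <- L -> M -> V
  P3: K <- L -> A <- M <- B -> V
  P4: K <- L -> A <- M -> V
  P5: K <- L -> V
The empty set is not sufficient: P2 (K <- L -> M -> V) has no collider blocking it and no conditioned non-collider, so it is open.
Try {L}:
  P1: blocked at fork node L ∈ conditioning set.
  P2: blocked at fork node L ∈ conditioning set.
  P3: blocked at fork node L ∈ conditioning set.
  P4: blocked at fork node L ∈ conditioning set.
  P5: blocked at fork node L ∈ conditioning set.
{L} contains no descendant of K and blocks every backdoor path.
No other singleton works — e.g. {B} leaves P2 open — so {L} is the unique smallest valid adjustment set.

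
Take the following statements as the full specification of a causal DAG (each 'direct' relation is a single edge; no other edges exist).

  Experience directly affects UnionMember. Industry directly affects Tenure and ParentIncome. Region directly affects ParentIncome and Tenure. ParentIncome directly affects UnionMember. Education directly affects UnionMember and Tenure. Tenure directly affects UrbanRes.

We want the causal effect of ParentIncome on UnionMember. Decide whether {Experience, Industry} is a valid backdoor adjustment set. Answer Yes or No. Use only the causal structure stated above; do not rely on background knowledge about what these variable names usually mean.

Backdoor paths from ParentIncome to UnionMember (paths whose first edge points into ParentIncome):
  P1: ParentIncome <- Industry -> Tenure <- Education -> UnionMember
  P2: ParentIncome <- Region -> Tenure <- Education -> UnionMember
Condition 1 (no descendant of ParentIncome in the set): holds — descendants of ParentIncome are {UnionMember}; none are in {Experience, Industry}.
Condition 2 (every backdoor path blocked by {Experience, Industry}):
  P1: blocked at fork node Industry ∈ conditioning set.
  P2: blocked at collider Tenure (neither it nor any descendant is in the conditioning set).
{Experience, Industry} satisfies the backdoor criterion.

Yes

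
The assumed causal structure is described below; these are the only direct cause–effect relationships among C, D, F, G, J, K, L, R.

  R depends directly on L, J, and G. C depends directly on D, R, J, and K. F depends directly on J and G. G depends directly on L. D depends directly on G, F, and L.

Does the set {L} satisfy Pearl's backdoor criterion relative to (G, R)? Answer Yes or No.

Yes

Backdoor paths from G to R (paths whose first edge points into G):
  P1: G <- L -> D <- F <- J -> R
  P2: G <- L -> D <- F <- J -> C <- R
  P3: G <- L -> D -> C <- J -> R
  P4: G <- L -> D -> C <- R
  P5: G <- L -> R
Condition 1 (no descendant of G in the set): holds — descendants of G are {C, D, F, R}; none are in {L}.
Condition 2 (every backdoor path blocked by {L}):
  P1: blocked at fork node L ∈ conditioning set.
  P2: blocked at fork node L ∈ conditioning set.
  P3: blocked at fork node L ∈ conditioning set.
  P4: blocked at fork node L ∈ conditioning set.
  P5: blocked at fork node L ∈ conditioning set.
{L} satisfies the backdoor criterion.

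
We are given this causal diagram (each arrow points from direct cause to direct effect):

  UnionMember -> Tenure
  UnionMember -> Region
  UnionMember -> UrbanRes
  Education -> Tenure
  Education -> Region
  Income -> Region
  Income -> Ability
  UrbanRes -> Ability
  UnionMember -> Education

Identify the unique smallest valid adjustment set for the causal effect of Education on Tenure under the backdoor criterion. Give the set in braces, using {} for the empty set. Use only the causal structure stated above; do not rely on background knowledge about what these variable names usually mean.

Variables eligible for adjustment (non-descendants of Education, excluding Education and Tenure): {Ability, Income, UnionMember, UrbanRes}.
Backdoor paths from Education to Tenure:
  P1: Education <- UnionMember -> Tenure
The empty set is not sufficient: P1 (Education <- UnionMember -> Tenure) has no collider blocking it and no conditioned non-collider, so it is open.
Try {UnionMember}:
  P1: blocked at fork node UnionMember ∈ conditioning set.
{UnionMember} contains no descendant of Education and blocks every backdoor path.
No other singleton works — e.g. {Income} leaves P1 open — so {UnionMember} is the unique smallest valid adjustment set.

{UnionMember}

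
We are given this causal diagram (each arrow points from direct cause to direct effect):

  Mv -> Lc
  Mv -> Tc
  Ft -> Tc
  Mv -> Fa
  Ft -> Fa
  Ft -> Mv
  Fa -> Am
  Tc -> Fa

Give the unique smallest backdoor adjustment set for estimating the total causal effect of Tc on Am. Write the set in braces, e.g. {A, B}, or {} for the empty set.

Variables eligible for adjustment (non-descendants of Tc, excluding Tc and Am): {Ft, Lc, Mv}.
Backdoor paths from Tc to Am:
  P1: Tc <- Ft -> Mv -> Fa -> Am
  P2: Tc <- Ft -> Fa -> Am
  P3: Tc <- Mv <- Ft -> Fa -> Am
  P4: Tc <- Mv -> Fa -> Am
The empty set is not sufficient: P1 (Tc <- Ft -> Mv -> Fa -> Am) has no collider blocking it and no conditioned non-collider, so it is open.
Try {Ft, Mv}:
  P1: blocked at fork node Ft ∈ conditioning set.
  P2: blocked at fork node Ft ∈ conditioning set.
  P3: blocked at chain node Mv ∈ conditioning set.
  P4: blocked at fork node Mv ∈ conditioning set.
{Ft, Mv} contains no descendant of Tc and blocks every backdoor path.
Every element of {Ft, Mv} is needed (dropping Ft leaves P2 open; dropping Mv leaves P4 open), so no proper subset is valid.
Among all size-2 subsets of the eligible variables, only {Ft, Mv} blocks every backdoor path, so it is the unique smallest valid adjustment set.

{Ft, Mv}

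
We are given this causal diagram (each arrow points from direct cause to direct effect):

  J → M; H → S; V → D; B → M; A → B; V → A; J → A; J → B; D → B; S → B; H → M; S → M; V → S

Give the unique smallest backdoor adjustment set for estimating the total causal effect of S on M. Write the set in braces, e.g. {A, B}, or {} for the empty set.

Variables eligible for adjustment (non-descendants of S, excluding S and M): {A, D, H, J, V}.
Backdoor paths from S to M:
  P1: S <- V -> D -> B <- J -> M
  P2: S <- V -> D -> B <- A <- J -> M
  P3: S <- V -> D -> B -> M
  P4: S <- V -> A <- J -> B -> M
  P5: S <- V -> A <- J -> M
  P6: S <- V -> A -> B <- J -> M
  P7: S <- V -> A -> B -> M
  P8: S <- H -> M
The empty set is not sufficient: P3 (S <- V -> D -> B -> M) has no collider blocking it and no conditioned non-collider, so it is open.
Try {H, V}:
  P1: blocked at fork node V ∈ conditioning set.
  P2: blocked at fork node V ∈ conditioning set.
  P3: blocked at fork node V ∈ conditioning set.
  P4: blocked at fork node V ∈ conditioning set.
  P5: blocked at fork node V ∈ conditioning set.
  P6: blocked at fork node V ∈ conditioning set.
  P7: blocked at fork node V ∈ conditioning set.
  P8: blocked at fork node H ∈ conditioning set.
{H, V} contains no descendant of S and blocks every backdoor path.
Every element of {H, V} is needed (dropping H leaves P8 open; dropping V leaves P3 open), so no proper subset is valid.
Among all size-2 subsets of the eligible variables, only {H, V} blocks every backdoor path, so it is the unique smallest valid adjustment set.

{H, V}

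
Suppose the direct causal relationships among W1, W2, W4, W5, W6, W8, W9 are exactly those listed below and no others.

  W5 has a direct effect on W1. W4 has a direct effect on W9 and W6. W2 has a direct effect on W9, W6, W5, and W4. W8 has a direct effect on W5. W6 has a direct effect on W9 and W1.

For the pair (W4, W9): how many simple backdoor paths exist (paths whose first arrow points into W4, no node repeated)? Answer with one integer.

3

A backdoor path from W4 to W9 is any simple undirected path whose first edge points into W4 (i.e. leaves W4 via a parent).
Parents of W4: {W2}.
Enumerating:
  P1: W4 <- W2 -> W6 -> W9
  P2: W4 <- W2 -> W5 -> W1 <- W6 -> W9
  P3: W4 <- W2 -> W9
That exhausts the simple backdoor paths. Count: 3.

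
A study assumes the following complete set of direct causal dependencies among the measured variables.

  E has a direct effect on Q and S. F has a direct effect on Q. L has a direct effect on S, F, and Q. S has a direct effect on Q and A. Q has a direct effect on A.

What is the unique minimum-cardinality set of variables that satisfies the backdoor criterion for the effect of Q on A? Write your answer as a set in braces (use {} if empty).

Variables eligible for adjustment (non-descendants of Q, excluding Q and A): {E, F, L, S}.
Backdoor paths from Q to A:
  P1: Q <- E -> S -> A
  P2: Q <- L -> S -> A
  P3: Q <- F <- L -> S -> A
  P4: Q <- S -> A
The empty set is not sufficient: P1 (Q <- E -> S -> A) has no collider blocking it and no conditioned non-collider, so it is open.
Try {S}:
  P1: blocked at chain node S ∈ conditioning set.
  P2: blocked at chain node S ∈ conditioning set.
  P3: blocked at chain node S ∈ conditioning set.
  P4: blocked at fork node S ∈ conditioning set.
{S} contains no descendant of Q and blocks every backdoor path.
No other singleton works — e.g. {E} leaves P2 open — so {S} is the unique smallest valid adjustment set.

{S}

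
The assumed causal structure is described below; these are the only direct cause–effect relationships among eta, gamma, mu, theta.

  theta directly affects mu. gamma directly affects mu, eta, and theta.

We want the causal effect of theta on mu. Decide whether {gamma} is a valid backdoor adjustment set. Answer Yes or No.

Yes

Backdoor paths from theta to mu (paths whose first edge points into theta):
  P1: theta <- gamma -> mu
Condition 1 (no descendant of theta in the set): holds — descendants of theta are {mu}; none are in {gamma}.
Condition 2 (every backdoor path blocked by {gamma}):
  P1: blocked at fork node gamma ∈ conditioning set.
{gamma} satisfies the backdoor criterion.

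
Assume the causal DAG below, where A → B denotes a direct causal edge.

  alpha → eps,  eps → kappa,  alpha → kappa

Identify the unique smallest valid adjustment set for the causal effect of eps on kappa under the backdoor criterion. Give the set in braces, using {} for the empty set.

{alpha}

Variables eligible for adjustment (non-descendants of eps, excluding eps and kappa): {alpha}.
Backdoor paths from eps to kappa:
  P1: eps <- alpha -> kappa
The empty set is not sufficient: P1 (eps <- alpha -> kappa) has no collider blocking it and no conditioned non-collider, so it is open.
Try {alpha}:
  P1: blocked at fork node alpha ∈ conditioning set.
{alpha} contains no descendant of eps and blocks every backdoor path.
{alpha} is the unique smallest valid adjustment set.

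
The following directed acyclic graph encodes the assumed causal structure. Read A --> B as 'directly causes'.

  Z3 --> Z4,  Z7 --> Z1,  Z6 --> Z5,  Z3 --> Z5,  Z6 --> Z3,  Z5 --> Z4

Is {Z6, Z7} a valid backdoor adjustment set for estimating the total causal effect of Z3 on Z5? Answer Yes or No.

Backdoor paths from Z3 to Z5 (paths whose first edge points into Z3):
  P1: Z3 <- Z6 -> Z5
Condition 1 (no descendant of Z3 in the set): holds — descendants of Z3 are {Z4, Z5}; none are in {Z6, Z7}.
Condition 2 (every backdoor path blocked by {Z6, Z7}):
  P1: blocked at fork node Z6 ∈ conditioning set.
{Z6, Z7} satisfies the backdoor criterion.

Yes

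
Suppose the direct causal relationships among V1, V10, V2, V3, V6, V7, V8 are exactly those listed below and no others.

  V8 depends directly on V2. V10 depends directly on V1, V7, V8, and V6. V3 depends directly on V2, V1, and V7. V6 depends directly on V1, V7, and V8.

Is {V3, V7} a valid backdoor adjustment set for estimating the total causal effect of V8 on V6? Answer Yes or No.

No

Backdoor paths from V8 to V6 (paths whose first edge points into V8):
  P1: V8 <- V2 -> V3 <- V7 -> V6
  P2: V8 <- V2 -> V3 <- V7 -> V10 <- V1 -> V6
  P3: V8 <- V2 -> V3 <- V7 -> V10 <- V6
  P4: V8 <- V2 -> V3 <- V1 -> V6
  P5: V8 <- V2 -> V3 <- V1 -> V10 <- V7 -> V6
  P6: V8 <- V2 -> V3 <- V1 -> V10 <- V6
Condition 1 (no descendant of V8 in the set): holds — descendants of V8 are {V10, V6}; none are in {V3, V7}.
Condition 2 (every backdoor path blocked by {V3, V7}):
  P1: blocked at fork node V7 ∈ conditioning set.
  P2: blocked at fork node V7 ∈ conditioning set.
  P3: blocked at fork node V7 ∈ conditioning set.
  P4: open — collider(s) V3 are conditioned on (or have a conditioned descendant) and no non-collider on the path is in the set.
  P5: blocked at collider V10 (neither it nor any descendant is in the conditioning set).
  P6: blocked at collider V10 (neither it nor any descendant is in the conditioning set).
{V3, V7} does not satisfy the backdoor criterion.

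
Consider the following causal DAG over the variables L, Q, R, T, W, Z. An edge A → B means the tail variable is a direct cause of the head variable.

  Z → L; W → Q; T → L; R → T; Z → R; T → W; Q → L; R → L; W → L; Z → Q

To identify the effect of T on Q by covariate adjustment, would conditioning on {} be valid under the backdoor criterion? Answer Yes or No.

No

Backdoor paths from T to Q (paths whose first edge points into T):
  P1: T <- R <- Z -> Q
  P2: T <- R <- Z -> L <- W -> Q
  P3: T <- R <- Z -> L <- Q
  P4: T <- R -> L <- Z -> Q
  P5: T <- R -> L <- W -> Q
  P6: T <- R -> L <- Q
Condition 1 (no descendant of T in the set): holds — descendants of T are {L, Q, W}; none are in {}.
Condition 2 (every backdoor path blocked by {}):
  P1: open — no interior node is in the conditioning set.
  P2: blocked at collider L (neither it nor any descendant is in the conditioning set).
  P3: blocked at collider L (neither it nor any descendant is in the conditioning set).
  P4: blocked at collider L (neither it nor any descendant is in the conditioning set).
  P5: blocked at collider L (neither it nor any descendant is in the conditioning set).
  P6: blocked at collider L (neither it nor any descendant is in the conditioning set).
{} does not satisfy the backdoor criterion.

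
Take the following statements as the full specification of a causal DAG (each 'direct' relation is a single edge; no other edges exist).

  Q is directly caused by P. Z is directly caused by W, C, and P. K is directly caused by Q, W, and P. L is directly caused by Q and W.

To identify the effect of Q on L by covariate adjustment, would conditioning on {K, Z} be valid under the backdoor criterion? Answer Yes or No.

Backdoor paths from Q to L (paths whose first edge points into Q):
  P1: Q <- P -> Z <- W -> L
  P2: Q <- P -> K <- W -> L
Condition 1 (no descendant of Q in the set): FAILS — K is a descendant of Q.
Condition 2 (every backdoor path blocked by {K, Z}):
  P1: open — collider(s) Z are conditioned on (or have a conditioned descendant) and no non-collider on the path is in the set.
  P2: open — collider(s) K are conditioned on (or have a conditioned descendant) and no non-collider on the path is in the set.
{K, Z} does not satisfy the backdoor criterion.

No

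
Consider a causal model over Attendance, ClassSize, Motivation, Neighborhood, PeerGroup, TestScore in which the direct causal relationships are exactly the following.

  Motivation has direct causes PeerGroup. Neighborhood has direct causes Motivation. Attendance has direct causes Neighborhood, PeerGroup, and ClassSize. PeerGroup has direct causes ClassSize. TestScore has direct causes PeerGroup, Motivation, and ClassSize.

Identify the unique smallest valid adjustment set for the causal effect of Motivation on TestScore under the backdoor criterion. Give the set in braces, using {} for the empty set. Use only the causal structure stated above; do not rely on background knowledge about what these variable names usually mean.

Variables eligible for adjustment (non-descendants of Motivation, excluding Motivation and TestScore): {ClassSize, PeerGroup}.
Backdoor paths from Motivation to TestScore:
  P1: Motivation <- PeerGroup <- ClassSize -> TestScore
  P2: Motivation <- PeerGroup -> Attendance <- ClassSize -> TestScore
  P3: Motivation <- PeerGroup -> TestScore
The empty set is not sufficient: P1 (Motivation <- PeerGroup <- ClassSize -> TestScore) has no collider blocking it and no conditioned non-collider, so it is open.
Try {PeerGroup}:
  P1: blocked at chain node PeerGroup ∈ conditioning set.
  P2: blocked at fork node PeerGroup ∈ conditioning set.
  P3: blocked at fork node PeerGroup ∈ conditioning set.
{PeerGroup} contains no descendant of Motivation and blocks every backdoor path.
No other singleton works — e.g. {ClassSize} leaves P3 open — so {PeerGroup} is the unique smallest valid adjustment set.

{PeerGroup}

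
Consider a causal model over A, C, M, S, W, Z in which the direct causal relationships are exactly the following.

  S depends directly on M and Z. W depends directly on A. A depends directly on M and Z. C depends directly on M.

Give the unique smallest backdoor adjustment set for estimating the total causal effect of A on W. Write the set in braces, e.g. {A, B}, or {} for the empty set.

{}

Variables eligible for adjustment (non-descendants of A, excluding A and W): {C, M, S, Z}.
Backdoor paths from A to W:
  (none)
With no backdoor paths the empty set already satisfies the criterion, and it is trivially minimal.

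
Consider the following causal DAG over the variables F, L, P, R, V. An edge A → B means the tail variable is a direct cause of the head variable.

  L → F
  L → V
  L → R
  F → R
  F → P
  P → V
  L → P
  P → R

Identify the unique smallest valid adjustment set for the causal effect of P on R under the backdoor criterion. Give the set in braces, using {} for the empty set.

{F, L}

Variables eligible for adjustment (non-descendants of P, excluding P and R): {F, L}.
Backdoor paths from P to R:
  P1: P <- L -> F -> R
  P2: P <- L -> R
  P3: P <- F <- L -> R
  P4: P <- F -> R
The empty set is not sufficient: P1 (P <- L -> F -> R) has no collider blocking it and no conditioned non-collider, so it is open.
Try {F, L}:
  P1: blocked at fork node L ∈ conditioning set.
  P2: blocked at fork node L ∈ conditioning set.
  P3: blocked at chain node F ∈ conditioning set.
  P4: blocked at fork node F ∈ conditioning set.
{F, L} contains no descendant of P and blocks every backdoor path.
Every element of {F, L} is needed (dropping F leaves P4 open; dropping L leaves P2 open), so no proper subset is valid.
Among all size-2 subsets of the eligible variables, only {F, L} blocks every backdoor path, so it is the unique smallest valid adjustment set.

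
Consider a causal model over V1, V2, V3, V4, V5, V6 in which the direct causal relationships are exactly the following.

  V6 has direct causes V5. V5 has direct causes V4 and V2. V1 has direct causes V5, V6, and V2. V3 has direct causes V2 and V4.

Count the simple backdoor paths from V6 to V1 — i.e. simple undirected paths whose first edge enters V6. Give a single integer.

3

A backdoor path from V6 to V1 is any simple undirected path whose first edge points into V6 (i.e. leaves V6 via a parent).
Parents of V6: {V5}.
Enumerating:
  P1: V6 <- V5 <- V2 -> V1
  P2: V6 <- V5 <- V4 -> V3 <- V2 -> V1
  P3: V6 <- V5 -> V1
That exhausts the simple backdoor paths. Count: 3.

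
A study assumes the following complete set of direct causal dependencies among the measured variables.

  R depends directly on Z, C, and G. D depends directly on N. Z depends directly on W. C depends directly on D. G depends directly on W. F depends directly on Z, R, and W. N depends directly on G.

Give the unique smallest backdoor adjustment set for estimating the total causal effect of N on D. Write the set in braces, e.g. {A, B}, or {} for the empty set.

Variables eligible for adjustment (non-descendants of N, excluding N and D): {G, W, Z}.
Backdoor paths from N to D:
  P1: N <- G <- W -> Z -> R <- C <- D
  P2: N <- G <- W -> Z -> F <- R <- C <- D
  P3: N <- G <- W -> F <- Z -> R <- C <- D
  P4: N <- G <- W -> F <- R <- C <- D
  P5: N <- G -> R <- C <- D
Each backdoor path contains an unconditioned collider, so every path is already blocked with the empty conditioning set:
  P1: blocked at collider R (neither it nor any descendant is in the conditioning set).
  P2: blocked at collider F (neither it nor any descendant is in the conditioning set).
  P3: blocked at collider F (neither it nor any descendant is in the conditioning set).
  P4: blocked at collider F (neither it nor any descendant is in the conditioning set).
  P5: blocked at collider R (neither it nor any descendant is in the conditioning set).
The empty set is therefore the unique smallest valid set.

{}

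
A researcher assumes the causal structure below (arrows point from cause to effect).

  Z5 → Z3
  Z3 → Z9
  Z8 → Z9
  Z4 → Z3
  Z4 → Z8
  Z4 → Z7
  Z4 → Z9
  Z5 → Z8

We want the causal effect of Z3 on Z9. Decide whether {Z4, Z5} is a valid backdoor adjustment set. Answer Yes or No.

Backdoor paths from Z3 to Z9 (paths whose first edge points into Z3):
  P1: Z3 <- Z4 -> Z8 -> Z9
  P2: Z3 <- Z4 -> Z9
  P3: Z3 <- Z5 -> Z8 <- Z4 -> Z9
  P4: Z3 <- Z5 -> Z8 -> Z9
Condition 1 (no descendant of Z3 in the set): holds — descendants of Z3 are {Z9}; none are in {Z4, Z5}.
Condition 2 (every backdoor path blocked by {Z4, Z5}):
  P1: blocked at fork node Z4 ∈ conditioning set.
  P2: blocked at fork node Z4 ∈ conditioning set.
  P3: blocked at fork node Z5 ∈ conditioning set.
  P4: blocked at fork node Z5 ∈ conditioning set.
{Z4, Z5} satisfies the backdoor criterion.

Yes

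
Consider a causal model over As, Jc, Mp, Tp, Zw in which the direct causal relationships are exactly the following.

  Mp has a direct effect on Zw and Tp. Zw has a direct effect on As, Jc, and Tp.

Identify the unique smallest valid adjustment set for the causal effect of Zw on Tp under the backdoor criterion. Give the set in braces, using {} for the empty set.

Variables eligible for adjustment (non-descendants of Zw, excluding Zw and Tp): {Mp}.
Backdoor paths from Zw to Tp:
  P1: Zw <- Mp -> Tp
The empty set is not sufficient: P1 (Zw <- Mp -> Tp) has no collider blocking it and no conditioned non-collider, so it is open.
Try {Mp}:
  P1: blocked at fork node Mp ∈ conditioning set.
{Mp} contains no descendant of Zw and blocks every backdoor path.
{Mp} is the unique smallest valid adjustment set.

{Mp}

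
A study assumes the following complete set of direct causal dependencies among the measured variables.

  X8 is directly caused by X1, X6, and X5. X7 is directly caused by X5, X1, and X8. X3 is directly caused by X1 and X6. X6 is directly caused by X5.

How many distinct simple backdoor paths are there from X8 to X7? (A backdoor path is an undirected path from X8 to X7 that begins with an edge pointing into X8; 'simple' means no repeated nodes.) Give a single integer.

A backdoor path from X8 to X7 is any simple undirected path whose first edge points into X8 (i.e. leaves X8 via a parent).
Parents of X8: {X1, X5, X6}.
Enumerating:
  P1: X8 <- X5 -> X6 -> X3 <- X1 -> X7
  P2: X8 <- X5 -> X7
  P3: X8 <- X1 -> X3 <- X6 <- X5 -> X7
  P4: X8 <- X1 -> X7
  P5: X8 <- X6 <- X5 -> X7
  P6: X8 <- X6 -> X3 <- X1 -> X7
That exhausts the simple backdoor paths. Count: 6.

6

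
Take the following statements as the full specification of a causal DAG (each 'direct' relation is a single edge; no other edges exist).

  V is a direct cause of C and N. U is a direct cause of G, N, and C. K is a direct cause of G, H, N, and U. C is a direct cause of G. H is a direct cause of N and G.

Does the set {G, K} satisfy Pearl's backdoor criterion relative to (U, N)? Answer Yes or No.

No

Backdoor paths from U to N (paths whose first edge points into U):
  P1: U <- K -> H -> N
  P2: U <- K -> H -> G <- C <- V -> N
  P3: U <- K -> N
  P4: U <- K -> G <- H -> N
  P5: U <- K -> G <- C <- V -> N
Condition 1 (no descendant of U in the set): FAILS — G is a descendant of U.
Condition 2 (every backdoor path blocked by {G, K}):
  P1: blocked at fork node K ∈ conditioning set.
  P2: blocked at fork node K ∈ conditioning set.
  P3: blocked at fork node K ∈ conditioning set.
  P4: blocked at fork node K ∈ conditioning set.
  P5: blocked at fork node K ∈ conditioning set.
{G, K} does not satisfy the backdoor criterion.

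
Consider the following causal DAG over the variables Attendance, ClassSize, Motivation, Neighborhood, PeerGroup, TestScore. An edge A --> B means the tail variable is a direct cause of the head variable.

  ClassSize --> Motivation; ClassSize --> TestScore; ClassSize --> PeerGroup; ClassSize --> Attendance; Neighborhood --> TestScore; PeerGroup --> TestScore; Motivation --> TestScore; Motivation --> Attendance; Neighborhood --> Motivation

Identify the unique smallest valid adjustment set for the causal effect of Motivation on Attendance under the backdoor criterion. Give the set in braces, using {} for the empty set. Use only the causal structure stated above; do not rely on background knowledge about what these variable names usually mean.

Variables eligible for adjustment (non-descendants of Motivation, excluding Motivation and Attendance): {ClassSize, Neighborhood, PeerGroup}.
Backdoor paths from Motivation to Attendance:
  P1: Motivation <- Neighborhood -> TestScore <- ClassSize -> Attendance
  P2: Motivation <- Neighborhood -> TestScore <- PeerGroup <- ClassSize -> Attendance
  P3: Motivation <- ClassSize -> Attendance
The empty set is not sufficient: P3 (Motivation <- ClassSize -> Attendance) has no collider blocking it and no conditioned non-collider, so it is open.
Try {ClassSize}:
  P1: blocked at collider TestScore (neither it nor any descendant is in the conditioning set).
  P2: blocked at collider TestScore (neither it nor any descendant is in the conditioning set).
  P3: blocked at fork node ClassSize ∈ conditioning set.
{ClassSize} contains no descendant of Motivation and blocks every backdoor path.
No other singleton works — e.g. {Neighborhood} leaves P3 open — so {ClassSize} is the unique smallest valid adjustment set.

{ClassSize}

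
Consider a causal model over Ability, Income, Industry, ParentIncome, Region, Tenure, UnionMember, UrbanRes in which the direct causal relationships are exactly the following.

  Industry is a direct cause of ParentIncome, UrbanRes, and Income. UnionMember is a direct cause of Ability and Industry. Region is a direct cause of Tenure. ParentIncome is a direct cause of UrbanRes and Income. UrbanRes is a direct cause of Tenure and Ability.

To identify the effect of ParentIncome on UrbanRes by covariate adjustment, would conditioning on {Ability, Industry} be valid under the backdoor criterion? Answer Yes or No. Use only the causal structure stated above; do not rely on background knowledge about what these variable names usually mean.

No

Backdoor paths from ParentIncome to UrbanRes (paths whose first edge points into ParentIncome):
  P1: ParentIncome <- Industry <- UnionMember -> Ability <- UrbanRes
  P2: ParentIncome <- Industry -> UrbanRes
Condition 1 (no descendant of ParentIncome in the set): FAILS — Ability is a descendant of ParentIncome.
Condition 2 (every backdoor path blocked by {Ability, Industry}):
  P1: blocked at chain node Industry ∈ conditioning set.
  P2: blocked at fork node Industry ∈ conditioning set.
{Ability, Industry} does not satisfy the backdoor criterion.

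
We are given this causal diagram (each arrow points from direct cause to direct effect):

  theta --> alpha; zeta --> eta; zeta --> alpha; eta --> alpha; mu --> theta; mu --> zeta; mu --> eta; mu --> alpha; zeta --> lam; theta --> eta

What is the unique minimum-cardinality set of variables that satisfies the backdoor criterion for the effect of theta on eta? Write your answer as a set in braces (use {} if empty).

{mu}

Variables eligible for adjustment (non-descendants of theta, excluding theta and eta): {lam, mu, zeta}.
Backdoor paths from theta to eta:
  P1: theta <- mu -> zeta -> eta
  P2: theta <- mu -> zeta -> alpha <- eta
  P3: theta <- mu -> eta
  P4: theta <- mu -> alpha <- zeta -> eta
  P5: theta <- mu -> alpha <- eta
The empty set is not sufficient: P1 (theta <- mu -> zeta -> eta) has no collider blocking it and no conditioned non-collider, so it is open.
Try {mu}:
  P1: blocked at fork node mu ∈ conditioning set.
  P2: blocked at fork node mu ∈ conditioning set.
  P3: blocked at fork node mu ∈ conditioning set.
  P4: blocked at fork node mu ∈ conditioning set.
  P5: blocked at fork node mu ∈ conditioning set.
{mu} contains no descendant of theta and blocks every backdoor path.
No other singleton works — e.g. {zeta} leaves P3 open — so {mu} is the unique smallest valid adjustment set.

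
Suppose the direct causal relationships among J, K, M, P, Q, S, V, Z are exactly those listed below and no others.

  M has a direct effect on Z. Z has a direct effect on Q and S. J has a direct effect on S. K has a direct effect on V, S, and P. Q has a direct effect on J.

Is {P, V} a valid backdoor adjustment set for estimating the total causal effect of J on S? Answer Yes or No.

Backdoor paths from J to S (paths whose first edge points into J):
  P1: J <- Q <- Z -> S
Condition 1 (no descendant of J in the set): holds — descendants of J are {S}; none are in {P, V}.
Condition 2 (every backdoor path blocked by {P, V}):
  P1: open — no interior node is in the conditioning set.
{P, V} does not satisfy the backdoor criterion.

No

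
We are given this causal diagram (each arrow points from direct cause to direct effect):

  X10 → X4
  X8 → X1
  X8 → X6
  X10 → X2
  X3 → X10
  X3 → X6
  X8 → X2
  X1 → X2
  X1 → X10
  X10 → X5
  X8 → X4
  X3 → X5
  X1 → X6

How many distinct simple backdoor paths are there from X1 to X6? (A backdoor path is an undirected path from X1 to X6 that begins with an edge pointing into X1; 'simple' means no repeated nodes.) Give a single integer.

A backdoor path from X1 to X6 is any simple undirected path whose first edge points into X1 (i.e. leaves X1 via a parent).
Parents of X1: {X8}.
Enumerating:
  P1: X1 <- X8 -> X6
  P2: X1 <- X8 -> X2 <- X10 <- X3 -> X6
  P3: X1 <- X8 -> X2 <- X10 -> X5 <- X3 -> X6
  P4: X1 <- X8 -> X4 <- X10 <- X3 -> X6
  P5: X1 <- X8 -> X4 <- X10 -> X5 <- X3 -> X6
That exhausts the simple backdoor paths. Count: 5.

5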